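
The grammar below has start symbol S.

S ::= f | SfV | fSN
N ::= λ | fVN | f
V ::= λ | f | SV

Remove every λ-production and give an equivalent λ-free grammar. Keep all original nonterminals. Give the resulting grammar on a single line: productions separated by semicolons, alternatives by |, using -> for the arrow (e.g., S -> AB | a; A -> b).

S -> f | Sf | fS | SfV | fSN; N -> f | fN | fV | fVN; V -> S | f | SV

Nullable set: {N, V}.
S -> SfV: V nullable, giving Sf | SfV.
S -> fSN: N nullable, giving fS | fSN.
Drop N -> λ.
N -> fVN: V, N nullable, giving f | fN | fV | fVN.
Drop V -> λ.
V -> SV: V nullable, giving S | SV.
Unchanged (no nullable symbols): S -> f; N -> f; V -> f.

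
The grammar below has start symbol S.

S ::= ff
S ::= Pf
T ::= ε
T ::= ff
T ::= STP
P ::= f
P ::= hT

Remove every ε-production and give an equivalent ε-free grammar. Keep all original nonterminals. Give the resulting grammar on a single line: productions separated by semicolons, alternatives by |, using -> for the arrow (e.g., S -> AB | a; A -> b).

S -> Pf | ff; P -> f | h | hT; T -> SP | ff | STP

Nullable set: {T}.
P -> hT: T nullable, giving h | hT.
Drop T -> ε.
T -> STP: T nullable, giving SP | STP.
Unchanged (no nullable symbols): S -> Pf; S -> ff; P -> f; T -> ff.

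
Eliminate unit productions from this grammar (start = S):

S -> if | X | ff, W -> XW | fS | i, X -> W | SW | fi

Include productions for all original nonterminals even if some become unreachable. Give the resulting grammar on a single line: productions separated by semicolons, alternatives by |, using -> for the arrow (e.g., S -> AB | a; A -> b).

Unit productions: S->X, X->W.
Unit pairs (A ⇒* B via units): (S,W), (S,X), (X,W).
S: inherits non-unit rules of {S, W, X} → SW | XW | fS | ff | fi | i | if.
W: inherits non-unit rules of {W} → XW | fS | i.
X: inherits non-unit rules of {W, X} → SW | XW | fS | fi | i.

S -> i | SW | XW | fS | ff | fi | if; W -> i | XW | fS; X -> i | SW | XW | fS | fi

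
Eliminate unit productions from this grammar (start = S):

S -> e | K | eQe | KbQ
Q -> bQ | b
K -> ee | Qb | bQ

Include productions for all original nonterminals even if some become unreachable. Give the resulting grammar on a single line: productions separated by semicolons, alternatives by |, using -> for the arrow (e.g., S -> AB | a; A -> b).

Unit productions: S->K.
Unit pairs (A ⇒* B via units): (S,K).
S: inherits non-unit rules of {K, S} → KbQ | Qb | bQ | e | eQe | ee.
K: inherits non-unit rules of {K} → Qb | bQ | ee.
Q: inherits non-unit rules of {Q} → b | bQ.

S -> e | Qb | bQ | ee | KbQ | eQe; K -> Qb | bQ | ee; Q -> b | bQ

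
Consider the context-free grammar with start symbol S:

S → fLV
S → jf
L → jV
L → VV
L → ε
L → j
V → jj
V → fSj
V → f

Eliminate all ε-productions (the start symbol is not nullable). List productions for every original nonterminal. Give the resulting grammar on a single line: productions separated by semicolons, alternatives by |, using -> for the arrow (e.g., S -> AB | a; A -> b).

S -> fV | jf | fLV; L -> j | VV | jV; V -> f | jj | fSj

Nullable set: {L}.
S -> fLV: L nullable, giving fLV | fV.
Drop L -> ε.
Unchanged (no nullable symbols): S -> jf; L -> VV; L -> j; L -> jV; V -> f; V -> fSj; V -> jj.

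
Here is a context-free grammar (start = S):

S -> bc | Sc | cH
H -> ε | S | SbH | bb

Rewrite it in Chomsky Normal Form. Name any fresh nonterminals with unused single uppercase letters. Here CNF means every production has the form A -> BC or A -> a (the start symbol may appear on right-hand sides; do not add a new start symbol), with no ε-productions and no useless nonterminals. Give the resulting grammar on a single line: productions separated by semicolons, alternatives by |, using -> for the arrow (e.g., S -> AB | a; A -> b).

S -> c | AB | BH | SB; A -> b; B -> c; C -> AH; H -> c | AA | AB | BH | SA | SB | SC

Nullable: {H}; after ε-elimination: S -> c | Sc | bc | cH; H -> S | Sb | bb | SbH.
After unit-elimination: S -> c | Sc | bc | cH; H -> c | Sb | Sc | bb | bc | cH | SbH.
TERM: introduce A -> b, B -> c and substitute in every rule of length ≥2.
BIN: H -> SAH becomes H -> SC, C -> AH.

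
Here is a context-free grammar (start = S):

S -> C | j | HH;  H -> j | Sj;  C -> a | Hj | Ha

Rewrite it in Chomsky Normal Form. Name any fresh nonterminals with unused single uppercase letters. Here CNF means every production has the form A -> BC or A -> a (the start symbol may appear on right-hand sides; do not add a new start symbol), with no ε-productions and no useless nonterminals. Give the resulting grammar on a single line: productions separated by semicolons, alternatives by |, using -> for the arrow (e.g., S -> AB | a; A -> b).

S -> a | j | HA | HB | HH; A -> a; B -> j; H -> j | SB

No ε-productions.
After unit-elimination: S -> a | j | HH | Ha | Hj; C -> a | Ha | Hj; H -> j | Sj.
TERM: introduce A -> a, B -> j and substitute in every rule of length ≥2.
Drop unreachable/unproductive: C.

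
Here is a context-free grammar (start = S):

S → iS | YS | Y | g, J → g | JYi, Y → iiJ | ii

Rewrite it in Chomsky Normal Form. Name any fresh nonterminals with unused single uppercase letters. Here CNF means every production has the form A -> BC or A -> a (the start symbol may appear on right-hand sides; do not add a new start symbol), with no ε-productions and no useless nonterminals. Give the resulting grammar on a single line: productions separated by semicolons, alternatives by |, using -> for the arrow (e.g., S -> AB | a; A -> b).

S -> g | AA | AC | AS | YS; A -> i; B -> YA; C -> AJ; D -> AJ; J -> g | JB; Y -> AA | AD

No ε-productions.
After unit-elimination: S -> g | YS | iS | ii | iiJ; J -> g | JYi; Y -> ii | iiJ.
TERM: introduce A -> i and substitute in every rule of length ≥2.
BIN: J -> JYA becomes J -> JB, B -> YA; S -> AAJ becomes S -> AC, C -> AJ; Y -> AAJ becomes Y -> AD, D -> AJ.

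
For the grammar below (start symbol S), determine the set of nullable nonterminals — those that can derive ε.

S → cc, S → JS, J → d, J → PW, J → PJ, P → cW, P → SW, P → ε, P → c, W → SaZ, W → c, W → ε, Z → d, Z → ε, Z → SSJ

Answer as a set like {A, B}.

{J, P, W, Z}

Directly nullable (have an ε-rule): {P, W, Z}.
J is nullable via J -> PW (every symbol on the right is already known nullable).
Not nullable: S — each has a terminal in every rule's right-hand side or depends on a non-nullable symbol.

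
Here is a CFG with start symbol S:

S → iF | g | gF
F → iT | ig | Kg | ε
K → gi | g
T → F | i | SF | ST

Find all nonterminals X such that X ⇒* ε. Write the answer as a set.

{F, T}

Directly nullable (have an ε-rule): {F}.
T is nullable via T -> F (every symbol on the right is already known nullable).
Not nullable: K, S — each has a terminal in every rule's right-hand side or depends on a non-nullable symbol.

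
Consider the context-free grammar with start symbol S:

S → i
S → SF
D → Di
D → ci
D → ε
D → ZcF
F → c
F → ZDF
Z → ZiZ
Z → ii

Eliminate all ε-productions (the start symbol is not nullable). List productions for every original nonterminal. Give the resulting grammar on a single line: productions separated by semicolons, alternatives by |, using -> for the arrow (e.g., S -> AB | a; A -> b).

Nullable set: {D}.
Drop D -> ε.
D -> Di: D nullable, giving Di | i.
F -> ZDF: D nullable, giving ZDF | ZF.
Unchanged (no nullable symbols): S -> SF; S -> i; D -> ZcF; D -> ci; F -> c; Z -> ZiZ; Z -> ii.

S -> i | SF; D -> i | Di | ci | ZcF; F -> c | ZF | ZDF; Z -> ii | ZiZ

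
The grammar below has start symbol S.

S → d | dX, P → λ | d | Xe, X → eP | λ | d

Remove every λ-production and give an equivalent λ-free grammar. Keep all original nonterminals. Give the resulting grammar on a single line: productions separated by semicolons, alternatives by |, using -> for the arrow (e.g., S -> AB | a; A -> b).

Nullable set: {P, X}.
S -> dX: X nullable, giving d | dX.
Drop P -> λ.
P -> Xe: X nullable, giving Xe | e.
Drop X -> λ.
X -> eP: P nullable, giving e | eP.
Unchanged (no nullable symbols): S -> d; P -> d; X -> d.

S -> d | dX; P -> d | e | Xe; X -> d | e | eP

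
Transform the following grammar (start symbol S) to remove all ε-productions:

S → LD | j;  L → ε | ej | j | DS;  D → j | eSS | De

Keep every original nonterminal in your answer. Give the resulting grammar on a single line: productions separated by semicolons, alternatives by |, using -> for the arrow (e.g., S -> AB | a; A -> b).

S -> D | j | LD; D -> j | De | eSS; L -> j | DS | ej

Nullable set: {L}.
S -> LD: L nullable, giving D | LD.
Drop L -> ε.
Unchanged (no nullable symbols): S -> j; D -> De; D -> eSS; D -> j; L -> DS; L -> ej; L -> j.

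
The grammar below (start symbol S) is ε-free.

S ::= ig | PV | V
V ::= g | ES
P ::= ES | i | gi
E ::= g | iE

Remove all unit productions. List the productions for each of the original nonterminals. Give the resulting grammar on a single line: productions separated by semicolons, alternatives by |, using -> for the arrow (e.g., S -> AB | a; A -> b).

S -> g | ES | PV | ig; E -> g | iE; P -> i | ES | gi; V -> g | ES

Unit productions: S->V.
Unit pairs (A ⇒* B via units): (S,V).
S: inherits non-unit rules of {S, V} → ES | PV | g | ig.
E: inherits non-unit rules of {E} → g | iE.
P: inherits non-unit rules of {P} → ES | gi | i.
V: inherits non-unit rules of {V} → ES | g.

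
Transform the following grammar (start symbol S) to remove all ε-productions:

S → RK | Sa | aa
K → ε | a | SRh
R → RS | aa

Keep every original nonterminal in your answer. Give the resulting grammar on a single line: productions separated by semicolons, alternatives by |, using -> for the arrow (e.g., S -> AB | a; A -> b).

Nullable set: {K}.
S -> RK: K nullable, giving R | RK.
Drop K -> ε.
Unchanged (no nullable symbols): S -> Sa; S -> aa; K -> SRh; K -> a; R -> RS; R -> aa.

S -> R | RK | Sa | aa; K -> a | SRh; R -> RS | aa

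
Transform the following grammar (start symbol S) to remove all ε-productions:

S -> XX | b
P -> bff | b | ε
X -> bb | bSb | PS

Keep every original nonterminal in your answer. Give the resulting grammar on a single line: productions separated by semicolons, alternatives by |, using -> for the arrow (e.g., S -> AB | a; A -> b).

Nullable set: {P}.
Drop P -> ε.
X -> PS: P nullable, giving PS | S.
Unchanged (no nullable symbols): S -> XX; S -> b; P -> b; P -> bff; X -> bSb; X -> bb.

S -> b | XX; P -> b | bff; X -> S | PS | bb | bSb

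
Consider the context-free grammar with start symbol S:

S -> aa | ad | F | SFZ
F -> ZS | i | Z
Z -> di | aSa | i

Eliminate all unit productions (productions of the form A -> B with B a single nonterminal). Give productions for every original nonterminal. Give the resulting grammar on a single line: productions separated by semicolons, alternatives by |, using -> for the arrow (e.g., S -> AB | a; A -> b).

Unit productions: F->Z, S->F.
Unit pairs (A ⇒* B via units): (F,Z), (S,F), (S,Z).
S: inherits non-unit rules of {F, S, Z} → SFZ | ZS | aSa | aa | ad | di | i.
F: inherits non-unit rules of {F, Z} → ZS | aSa | di | i.
Z: inherits non-unit rules of {Z} → aSa | di | i.

S -> i | ZS | aa | ad | di | SFZ | aSa; F -> i | ZS | di | aSa; Z -> i | di | aSa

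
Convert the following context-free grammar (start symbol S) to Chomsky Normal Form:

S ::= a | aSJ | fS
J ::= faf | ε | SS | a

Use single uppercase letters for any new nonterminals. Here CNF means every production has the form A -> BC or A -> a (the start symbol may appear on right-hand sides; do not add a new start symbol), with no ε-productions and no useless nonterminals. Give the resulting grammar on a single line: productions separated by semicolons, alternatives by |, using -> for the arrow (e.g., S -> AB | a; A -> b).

S -> a | AS | BD | BS; A -> f; B -> a; C -> BA; D -> SJ; J -> a | AC | SS

Nullable: {J}; after ε-elimination: S -> a | aS | fS | aSJ; J -> a | SS | faf.
No unit productions to eliminate.
TERM: introduce B -> a, A -> f and substitute in every rule of length ≥2.
BIN: J -> ABA becomes J -> AC, C -> BA; S -> BSJ becomes S -> BD, D -> SJ.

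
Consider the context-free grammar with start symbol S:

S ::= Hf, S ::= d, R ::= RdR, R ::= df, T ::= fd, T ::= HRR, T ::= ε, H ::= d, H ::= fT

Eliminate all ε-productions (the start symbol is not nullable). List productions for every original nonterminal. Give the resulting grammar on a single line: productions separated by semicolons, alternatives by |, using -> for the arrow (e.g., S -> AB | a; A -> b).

S -> d | Hf; H -> d | f | fT; R -> df | RdR; T -> fd | HRR

Nullable set: {T}.
H -> fT: T nullable, giving f | fT.
Drop T -> ε.
Unchanged (no nullable symbols): S -> Hf; S -> d; H -> d; R -> RdR; R -> df; T -> HRR; T -> fd.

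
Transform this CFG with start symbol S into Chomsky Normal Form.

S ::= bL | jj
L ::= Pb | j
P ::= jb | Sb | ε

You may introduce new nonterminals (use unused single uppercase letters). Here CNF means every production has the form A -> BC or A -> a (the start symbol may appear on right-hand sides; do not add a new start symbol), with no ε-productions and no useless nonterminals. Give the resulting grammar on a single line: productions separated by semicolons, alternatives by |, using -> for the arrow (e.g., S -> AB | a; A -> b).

Nullable: {P}; after ε-elimination: S -> bL | jj; L -> b | j | Pb; P -> Sb | jb.
No unit productions to eliminate.
TERM: introduce A -> b, B -> j and substitute in every rule of length ≥2.

S -> AL | BB; A -> b; B -> j; L -> b | j | PA; P -> BA | SA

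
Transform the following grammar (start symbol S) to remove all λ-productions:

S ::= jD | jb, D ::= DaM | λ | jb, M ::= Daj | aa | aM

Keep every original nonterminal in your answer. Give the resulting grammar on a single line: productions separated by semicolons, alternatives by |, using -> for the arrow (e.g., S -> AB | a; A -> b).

S -> j | jD | jb; D -> aM | jb | DaM; M -> aM | aa | aj | Daj

Nullable set: {D}.
S -> jD: D nullable, giving j | jD.
Drop D -> λ.
D -> DaM: D nullable, giving DaM | aM.
M -> Daj: D nullable, giving Daj | aj.
Unchanged (no nullable symbols): S -> jb; D -> jb; M -> aM; M -> aa.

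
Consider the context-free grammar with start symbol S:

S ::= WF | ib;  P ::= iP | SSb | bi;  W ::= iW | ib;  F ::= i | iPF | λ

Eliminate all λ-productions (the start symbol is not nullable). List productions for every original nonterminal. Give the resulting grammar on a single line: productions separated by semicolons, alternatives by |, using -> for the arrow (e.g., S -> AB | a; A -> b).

S -> W | WF | ib; F -> i | iP | iPF; P -> bi | iP | SSb; W -> iW | ib

Nullable set: {F}.
S -> WF: F nullable, giving W | WF.
Drop F -> λ.
F -> iPF: F nullable, giving iP | iPF.
Unchanged (no nullable symbols): S -> ib; F -> i; P -> SSb; P -> bi; P -> iP; W -> iW; W -> ib.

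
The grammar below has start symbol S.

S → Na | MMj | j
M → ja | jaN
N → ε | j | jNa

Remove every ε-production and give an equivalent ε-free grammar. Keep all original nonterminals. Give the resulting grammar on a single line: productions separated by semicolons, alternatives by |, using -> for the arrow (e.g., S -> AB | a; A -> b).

Nullable set: {N}.
S -> Na: N nullable, giving Na | a.
M -> jaN: N nullable, giving ja | jaN.
Drop N -> ε.
N -> jNa: N nullable, giving jNa | ja.
Unchanged (no nullable symbols): S -> MMj; S -> j; M -> ja; N -> j.

S -> a | j | Na | MMj; M -> ja | jaN; N -> j | ja | jNa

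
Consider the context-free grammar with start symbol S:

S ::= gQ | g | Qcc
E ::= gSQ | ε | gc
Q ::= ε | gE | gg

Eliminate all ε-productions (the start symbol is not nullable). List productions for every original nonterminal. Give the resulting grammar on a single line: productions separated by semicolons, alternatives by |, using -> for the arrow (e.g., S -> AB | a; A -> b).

Nullable set: {E, Q}.
S -> Qcc: Q nullable, giving Qcc | cc.
S -> gQ: Q nullable, giving g | gQ.
Drop E -> ε.
E -> gSQ: Q nullable, giving gS | gSQ.
Drop Q -> ε.
Q -> gE: E nullable, giving g | gE.
Unchanged (no nullable symbols): S -> g; E -> gc; Q -> gg.

S -> g | cc | gQ | Qcc; E -> gS | gc | gSQ; Q -> g | gE | gg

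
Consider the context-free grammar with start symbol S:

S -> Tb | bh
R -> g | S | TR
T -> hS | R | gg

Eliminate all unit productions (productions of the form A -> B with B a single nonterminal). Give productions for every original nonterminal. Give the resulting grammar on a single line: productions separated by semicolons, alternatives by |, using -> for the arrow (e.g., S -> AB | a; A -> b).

S -> Tb | bh; R -> g | TR | Tb | bh; T -> g | TR | Tb | bh | gg | hS

Unit productions: R->S, T->R.
Unit pairs (A ⇒* B via units): (R,S), (T,R), (T,S).
S: inherits non-unit rules of {S} → Tb | bh.
R: inherits non-unit rules of {R, S} → TR | Tb | bh | g.
T: inherits non-unit rules of {R, S, T} → TR | Tb | bh | g | gg | hS.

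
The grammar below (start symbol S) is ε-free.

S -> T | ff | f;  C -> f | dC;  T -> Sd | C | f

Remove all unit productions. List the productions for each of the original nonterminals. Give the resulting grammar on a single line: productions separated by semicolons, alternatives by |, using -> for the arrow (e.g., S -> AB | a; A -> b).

Unit productions: S->T, T->C.
Unit pairs (A ⇒* B via units): (S,C), (S,T), (T,C).
S: inherits non-unit rules of {C, S, T} → Sd | dC | f | ff.
C: inherits non-unit rules of {C} → dC | f.
T: inherits non-unit rules of {C, T} → Sd | dC | f.

S -> f | Sd | dC | ff; C -> f | dC; T -> f | Sd | dC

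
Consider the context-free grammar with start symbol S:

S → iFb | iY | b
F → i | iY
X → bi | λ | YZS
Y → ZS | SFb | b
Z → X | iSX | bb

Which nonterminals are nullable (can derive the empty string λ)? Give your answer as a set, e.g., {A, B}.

Directly nullable (have an ε-rule): {X}.
Z is nullable via Z -> X (every symbol on the right is already known nullable).
Not nullable: F, S, Y — each has a terminal in every rule's right-hand side or depends on a non-nullable symbol.

{X, Z}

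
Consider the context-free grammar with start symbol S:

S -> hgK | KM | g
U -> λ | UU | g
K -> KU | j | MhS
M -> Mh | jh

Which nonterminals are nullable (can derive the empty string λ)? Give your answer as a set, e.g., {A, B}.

{U}

Directly nullable (have an ε-rule): {U}.
Not nullable: K, M, S — each has a terminal in every rule's right-hand side or depends on a non-nullable symbol.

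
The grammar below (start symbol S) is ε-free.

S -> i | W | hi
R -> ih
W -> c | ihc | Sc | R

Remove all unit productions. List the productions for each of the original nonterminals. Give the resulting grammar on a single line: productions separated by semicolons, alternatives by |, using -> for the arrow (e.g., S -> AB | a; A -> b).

S -> c | i | Sc | hi | ih | ihc; R -> ih; W -> c | Sc | ih | ihc

Unit productions: S->W, W->R.
Unit pairs (A ⇒* B via units): (S,R), (S,W), (W,R).
S: inherits non-unit rules of {R, S, W} → Sc | c | hi | i | ih | ihc.
R: inherits non-unit rules of {R} → ih.
W: inherits non-unit rules of {R, W} → Sc | c | ih | ihc.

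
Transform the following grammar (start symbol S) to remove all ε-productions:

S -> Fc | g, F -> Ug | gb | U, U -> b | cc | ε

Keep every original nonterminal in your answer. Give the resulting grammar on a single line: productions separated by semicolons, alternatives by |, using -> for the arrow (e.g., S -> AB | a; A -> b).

S -> c | g | Fc; F -> U | g | Ug | gb; U -> b | cc

Nullable set: {F, U}.
S -> Fc: F nullable, giving Fc | c.
F -> U: U nullable, giving U.
F -> Ug: U nullable, giving Ug | g.
Drop U -> ε.
Unchanged (no nullable symbols): S -> g; F -> gb; U -> b; U -> cc.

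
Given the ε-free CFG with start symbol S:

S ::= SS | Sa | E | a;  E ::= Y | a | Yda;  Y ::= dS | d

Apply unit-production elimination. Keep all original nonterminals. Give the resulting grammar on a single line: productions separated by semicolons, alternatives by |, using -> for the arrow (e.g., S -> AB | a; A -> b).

Unit productions: E->Y, S->E.
Unit pairs (A ⇒* B via units): (E,Y), (S,E), (S,Y).
S: inherits non-unit rules of {E, S, Y} → SS | Sa | Yda | a | d | dS.
E: inherits non-unit rules of {E, Y} → Yda | a | d | dS.
Y: inherits non-unit rules of {Y} → d | dS.

S -> a | d | SS | Sa | dS | Yda; E -> a | d | dS | Yda; Y -> d | dS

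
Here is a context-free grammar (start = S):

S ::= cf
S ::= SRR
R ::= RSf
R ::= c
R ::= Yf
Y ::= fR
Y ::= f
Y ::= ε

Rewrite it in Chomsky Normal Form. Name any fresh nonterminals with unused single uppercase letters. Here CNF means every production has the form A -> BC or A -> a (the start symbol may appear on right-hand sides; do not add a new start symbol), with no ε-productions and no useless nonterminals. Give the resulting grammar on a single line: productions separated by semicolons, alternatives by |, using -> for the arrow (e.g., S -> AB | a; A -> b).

S -> BA | SD; A -> f; B -> c; C -> SA; D -> RR; R -> c | f | RC | YA; Y -> f | AR

Nullable: {Y}; after ε-elimination: S -> cf | SRR; R -> c | f | Yf | RSf; Y -> f | fR.
No unit productions to eliminate.
TERM: introduce B -> c, A -> f and substitute in every rule of length ≥2.
BIN: R -> RSA becomes R -> RC, C -> SA; S -> SRR becomes S -> SD, D -> RR.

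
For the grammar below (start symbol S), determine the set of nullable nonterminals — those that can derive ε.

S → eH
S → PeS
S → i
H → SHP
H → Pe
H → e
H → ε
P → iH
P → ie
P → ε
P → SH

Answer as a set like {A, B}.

{H, P}

Directly nullable (have an ε-rule): {H, P}.
Not nullable: S — each has a terminal in every rule's right-hand side or depends on a non-nullable symbol.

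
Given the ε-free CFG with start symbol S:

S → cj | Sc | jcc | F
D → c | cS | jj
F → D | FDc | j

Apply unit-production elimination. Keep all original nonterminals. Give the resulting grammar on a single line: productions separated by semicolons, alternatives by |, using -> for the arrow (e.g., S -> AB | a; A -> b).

S -> c | j | Sc | cS | cj | jj | FDc | jcc; D -> c | cS | jj; F -> c | j | cS | jj | FDc

Unit productions: F->D, S->F.
Unit pairs (A ⇒* B via units): (F,D), (S,D), (S,F).
S: inherits non-unit rules of {D, F, S} → FDc | Sc | c | cS | cj | j | jcc | jj.
D: inherits non-unit rules of {D} → c | cS | jj.
F: inherits non-unit rules of {D, F} → FDc | c | cS | j | jj.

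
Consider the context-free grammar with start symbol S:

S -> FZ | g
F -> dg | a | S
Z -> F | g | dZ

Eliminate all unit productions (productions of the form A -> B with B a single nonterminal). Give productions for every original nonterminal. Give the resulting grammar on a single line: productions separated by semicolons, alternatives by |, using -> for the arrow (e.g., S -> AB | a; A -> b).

Unit productions: F->S, Z->F.
Unit pairs (A ⇒* B via units): (F,S), (Z,F), (Z,S).
S: inherits non-unit rules of {S} → FZ | g.
F: inherits non-unit rules of {F, S} → FZ | a | dg | g.
Z: inherits non-unit rules of {F, S, Z} → FZ | a | dZ | dg | g.

S -> g | FZ; F -> a | g | FZ | dg; Z -> a | g | FZ | dZ | dg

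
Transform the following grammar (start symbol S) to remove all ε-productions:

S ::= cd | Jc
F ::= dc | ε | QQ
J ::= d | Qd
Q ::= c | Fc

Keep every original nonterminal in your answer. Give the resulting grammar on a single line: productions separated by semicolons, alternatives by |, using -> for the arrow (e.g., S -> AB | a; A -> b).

Nullable set: {F}.
Drop F -> ε.
Q -> Fc: F nullable, giving Fc | c.
Unchanged (no nullable symbols): S -> Jc; S -> cd; F -> QQ; F -> dc; J -> Qd; J -> d; Q -> c.

S -> Jc | cd; F -> QQ | dc; J -> d | Qd; Q -> c | Fc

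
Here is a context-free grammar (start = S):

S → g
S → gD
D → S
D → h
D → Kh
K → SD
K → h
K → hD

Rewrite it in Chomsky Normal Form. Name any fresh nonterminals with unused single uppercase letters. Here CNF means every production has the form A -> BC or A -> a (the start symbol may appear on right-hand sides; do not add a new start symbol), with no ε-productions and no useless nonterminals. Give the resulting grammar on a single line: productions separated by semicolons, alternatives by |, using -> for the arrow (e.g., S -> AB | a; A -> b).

No ε-productions.
After unit-elimination: S -> g | gD; D -> g | h | Kh | gD; K -> h | SD | hD.
TERM: introduce B -> g, A -> h and substitute in every rule of length ≥2.

S -> g | BD; A -> h; B -> g; D -> g | h | BD | KA; K -> h | AD | SD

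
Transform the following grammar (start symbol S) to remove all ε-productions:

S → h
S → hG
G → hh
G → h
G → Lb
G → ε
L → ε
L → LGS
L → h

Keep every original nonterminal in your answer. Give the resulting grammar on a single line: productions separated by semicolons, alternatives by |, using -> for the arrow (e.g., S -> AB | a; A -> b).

S -> h | hG; G -> b | h | Lb | hh; L -> S | h | GS | LS | LGS

Nullable set: {G, L}.
S -> hG: G nullable, giving h | hG.
Drop G -> ε.
G -> Lb: L nullable, giving Lb | b.
Drop L -> ε.
L -> LGS: L, G nullable, giving GS | LGS | LS | S.
Unchanged (no nullable symbols): S -> h; G -> h; G -> hh; L -> h.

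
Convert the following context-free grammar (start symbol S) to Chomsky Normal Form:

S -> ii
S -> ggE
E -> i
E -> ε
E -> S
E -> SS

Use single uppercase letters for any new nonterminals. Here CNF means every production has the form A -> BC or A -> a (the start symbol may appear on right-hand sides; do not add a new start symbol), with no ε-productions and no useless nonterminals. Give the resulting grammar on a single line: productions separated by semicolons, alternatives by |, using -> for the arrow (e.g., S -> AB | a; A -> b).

S -> AA | AD | BB; A -> g; B -> i; C -> AE; D -> AE; E -> i | AA | AC | BB | SS

Nullable: {E}; after ε-elimination: S -> gg | ii | ggE; E -> S | i | SS.
After unit-elimination: S -> gg | ii | ggE; E -> i | SS | gg | ii | ggE.
TERM: introduce A -> g, B -> i and substitute in every rule of length ≥2.
BIN: E -> AAE becomes E -> AC, C -> AE; S -> AAE becomes S -> AD, D -> AE.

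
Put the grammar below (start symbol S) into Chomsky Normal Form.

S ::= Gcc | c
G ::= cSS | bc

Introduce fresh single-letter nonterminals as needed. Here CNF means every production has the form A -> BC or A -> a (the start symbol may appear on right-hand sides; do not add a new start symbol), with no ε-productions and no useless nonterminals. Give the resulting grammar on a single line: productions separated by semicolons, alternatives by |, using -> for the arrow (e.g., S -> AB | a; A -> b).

S -> c | GD; A -> b; B -> c; C -> SS; D -> BB; G -> AB | BC

No ε-productions.
No unit productions to eliminate.
TERM: introduce A -> b, B -> c and substitute in every rule of length ≥2.
BIN: G -> BSS becomes G -> BC, C -> SS; S -> GBB becomes S -> GD, D -> BB.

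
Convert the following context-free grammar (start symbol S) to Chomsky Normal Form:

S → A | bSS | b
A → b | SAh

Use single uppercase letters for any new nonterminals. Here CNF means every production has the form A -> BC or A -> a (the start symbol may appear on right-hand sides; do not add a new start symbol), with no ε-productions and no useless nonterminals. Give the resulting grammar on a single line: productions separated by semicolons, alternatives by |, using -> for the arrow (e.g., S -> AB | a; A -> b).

No ε-productions.
After unit-elimination: S -> b | SAh | bSS; A -> b | SAh.
TERM: introduce C -> b, B -> h and substitute in every rule of length ≥2.
BIN: A -> SAB becomes A -> SD, D -> AB; S -> CSS becomes S -> CE, E -> SS; S -> SAB becomes S -> SF, F -> AB.

S -> b | CE | SF; A -> b | SD; B -> h; C -> b; D -> AB; E -> SS; F -> AB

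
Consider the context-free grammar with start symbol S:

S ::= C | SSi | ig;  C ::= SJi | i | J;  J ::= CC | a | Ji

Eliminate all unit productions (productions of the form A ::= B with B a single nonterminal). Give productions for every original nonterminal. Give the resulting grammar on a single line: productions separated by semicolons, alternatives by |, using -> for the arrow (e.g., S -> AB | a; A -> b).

Unit productions: C->J, S->C.
Unit pairs (A ⇒* B via units): (C,J), (S,C), (S,J).
S: inherits non-unit rules of {C, J, S} → CC | Ji | SJi | SSi | a | i | ig.
C: inherits non-unit rules of {C, J} → CC | Ji | SJi | a | i.
J: inherits non-unit rules of {J} → CC | Ji | a.

S -> a | i | CC | Ji | ig | SJi | SSi; C -> a | i | CC | Ji | SJi; J -> a | CC | Ji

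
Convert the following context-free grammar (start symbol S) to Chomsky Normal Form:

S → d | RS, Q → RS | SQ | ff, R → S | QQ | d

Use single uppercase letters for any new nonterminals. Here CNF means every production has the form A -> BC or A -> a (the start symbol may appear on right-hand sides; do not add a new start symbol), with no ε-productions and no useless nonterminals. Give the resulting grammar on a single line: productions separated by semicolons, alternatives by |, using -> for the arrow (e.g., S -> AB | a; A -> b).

S -> d | RS; A -> f; Q -> AA | RS | SQ; R -> d | QQ | RS

No ε-productions.
After unit-elimination: S -> d | RS; Q -> RS | SQ | ff; R -> d | QQ | RS.
TERM: introduce A -> f and substitute in every rule of length ≥2.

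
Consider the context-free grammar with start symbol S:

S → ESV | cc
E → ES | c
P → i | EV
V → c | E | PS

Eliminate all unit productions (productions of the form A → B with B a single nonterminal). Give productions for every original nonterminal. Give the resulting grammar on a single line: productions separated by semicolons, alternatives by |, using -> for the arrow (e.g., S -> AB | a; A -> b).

Unit productions: V->E.
Unit pairs (A ⇒* B via units): (V,E).
S: inherits non-unit rules of {S} → ESV | cc.
E: inherits non-unit rules of {E} → ES | c.
P: inherits non-unit rules of {P} → EV | i.
V: inherits non-unit rules of {E, V} → ES | PS | c.

S -> cc | ESV; E -> c | ES; P -> i | EV; V -> c | ES | PS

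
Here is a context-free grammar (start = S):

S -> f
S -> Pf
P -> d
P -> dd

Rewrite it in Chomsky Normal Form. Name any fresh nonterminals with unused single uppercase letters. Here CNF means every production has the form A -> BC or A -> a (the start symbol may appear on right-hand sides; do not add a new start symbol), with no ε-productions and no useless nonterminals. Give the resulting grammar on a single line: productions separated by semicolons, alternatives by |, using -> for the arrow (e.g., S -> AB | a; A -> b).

S -> f | PB; A -> d; B -> f; P -> d | AA

No ε-productions.
No unit productions to eliminate.
TERM: introduce A -> d, B -> f and substitute in every rule of length ≥2.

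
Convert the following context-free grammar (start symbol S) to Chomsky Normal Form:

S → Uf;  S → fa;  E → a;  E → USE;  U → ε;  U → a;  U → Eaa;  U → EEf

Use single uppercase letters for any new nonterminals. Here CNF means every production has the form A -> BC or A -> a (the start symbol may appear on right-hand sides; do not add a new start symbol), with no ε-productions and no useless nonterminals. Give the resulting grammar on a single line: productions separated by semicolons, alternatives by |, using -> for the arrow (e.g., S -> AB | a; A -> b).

Nullable: {U}; after ε-elimination: S -> f | Uf | fa; E -> a | SE | USE; U -> a | EEf | Eaa.
No unit productions to eliminate.
TERM: introduce B -> a, A -> f and substitute in every rule of length ≥2.
BIN: E -> USE becomes E -> UC, C -> SE; U -> EBB becomes U -> ED, D -> BB; U -> EEA becomes U -> EF, F -> EA.

S -> f | AB | UA; A -> f; B -> a; C -> SE; D -> BB; E -> a | SE | UC; F -> EA; U -> a | ED | EF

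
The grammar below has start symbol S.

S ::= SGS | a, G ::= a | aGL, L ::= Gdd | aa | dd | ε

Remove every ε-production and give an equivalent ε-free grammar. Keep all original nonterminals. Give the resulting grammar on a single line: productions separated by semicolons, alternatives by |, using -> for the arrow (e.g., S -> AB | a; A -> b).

S -> a | SGS; G -> a | aG | aGL; L -> aa | dd | Gdd

Nullable set: {L}.
G -> aGL: L nullable, giving aG | aGL.
Drop L -> ε.
Unchanged (no nullable symbols): S -> SGS; S -> a; G -> a; L -> Gdd; L -> aa; L -> dd.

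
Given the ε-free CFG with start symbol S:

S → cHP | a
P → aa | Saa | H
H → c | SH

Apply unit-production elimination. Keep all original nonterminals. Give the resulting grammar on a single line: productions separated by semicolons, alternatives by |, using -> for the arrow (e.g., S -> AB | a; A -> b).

Unit productions: P->H.
Unit pairs (A ⇒* B via units): (P,H).
S: inherits non-unit rules of {S} → a | cHP.
H: inherits non-unit rules of {H} → SH | c.
P: inherits non-unit rules of {H, P} → SH | Saa | aa | c.

S -> a | cHP; H -> c | SH; P -> c | SH | aa | Saa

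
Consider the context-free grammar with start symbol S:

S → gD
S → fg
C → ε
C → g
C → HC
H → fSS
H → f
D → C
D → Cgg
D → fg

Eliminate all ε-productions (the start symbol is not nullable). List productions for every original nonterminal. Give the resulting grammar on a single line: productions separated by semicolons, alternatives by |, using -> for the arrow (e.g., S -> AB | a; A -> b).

S -> g | fg | gD; C -> H | g | HC; D -> C | fg | gg | Cgg; H -> f | fSS

Nullable set: {C, D}.
S -> gD: D nullable, giving g | gD.
Drop C -> ε.
C -> HC: C nullable, giving H | HC.
D -> C: C nullable, giving C.
D -> Cgg: C nullable, giving Cgg | gg.
Unchanged (no nullable symbols): S -> fg; C -> g; D -> fg; H -> f; H -> fSS.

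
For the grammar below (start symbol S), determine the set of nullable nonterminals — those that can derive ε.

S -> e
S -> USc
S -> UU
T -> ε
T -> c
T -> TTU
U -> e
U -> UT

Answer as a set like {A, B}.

{T}

Directly nullable (have an ε-rule): {T}.
Not nullable: S, U — each has a terminal in every rule's right-hand side or depends on a non-nullable symbol.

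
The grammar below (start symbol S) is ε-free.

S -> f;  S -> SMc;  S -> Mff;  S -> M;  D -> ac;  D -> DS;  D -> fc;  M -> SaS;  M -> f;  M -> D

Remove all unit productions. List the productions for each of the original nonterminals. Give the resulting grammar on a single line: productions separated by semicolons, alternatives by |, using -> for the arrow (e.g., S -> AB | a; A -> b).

Unit productions: M->D, S->M.
Unit pairs (A ⇒* B via units): (M,D), (S,D), (S,M).
S: inherits non-unit rules of {D, M, S} → DS | Mff | SMc | SaS | ac | f | fc.
D: inherits non-unit rules of {D} → DS | ac | fc.
M: inherits non-unit rules of {D, M} → DS | SaS | ac | f | fc.

S -> f | DS | ac | fc | Mff | SMc | SaS; D -> DS | ac | fc; M -> f | DS | ac | fc | SaS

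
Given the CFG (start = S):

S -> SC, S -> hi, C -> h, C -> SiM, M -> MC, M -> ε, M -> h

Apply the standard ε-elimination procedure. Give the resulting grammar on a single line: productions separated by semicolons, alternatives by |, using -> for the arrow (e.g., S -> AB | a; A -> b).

Nullable set: {M}.
C -> SiM: M nullable, giving Si | SiM.
Drop M -> ε.
M -> MC: M nullable, giving C | MC.
Unchanged (no nullable symbols): S -> SC; S -> hi; C -> h; M -> h.

S -> SC | hi; C -> h | Si | SiM; M -> C | h | MC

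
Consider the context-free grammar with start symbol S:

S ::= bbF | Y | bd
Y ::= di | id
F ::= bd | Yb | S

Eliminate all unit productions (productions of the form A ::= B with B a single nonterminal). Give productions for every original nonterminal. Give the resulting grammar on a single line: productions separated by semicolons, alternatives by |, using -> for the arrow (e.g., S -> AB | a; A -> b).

S -> bd | di | id | bbF; F -> Yb | bd | di | id | bbF; Y -> di | id

Unit productions: F->S, S->Y.
Unit pairs (A ⇒* B via units): (F,S), (F,Y), (S,Y).
S: inherits non-unit rules of {S, Y} → bbF | bd | di | id.
F: inherits non-unit rules of {F, S, Y} → Yb | bbF | bd | di | id.
Y: inherits non-unit rules of {Y} → di | id.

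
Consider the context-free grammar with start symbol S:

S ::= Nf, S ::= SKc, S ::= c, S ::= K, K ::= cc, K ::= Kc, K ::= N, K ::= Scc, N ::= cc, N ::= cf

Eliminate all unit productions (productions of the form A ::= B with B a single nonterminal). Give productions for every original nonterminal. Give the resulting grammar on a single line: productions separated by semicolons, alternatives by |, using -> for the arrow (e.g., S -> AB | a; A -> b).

S -> c | Kc | Nf | cc | cf | SKc | Scc; K -> Kc | cc | cf | Scc; N -> cc | cf

Unit productions: K->N, S->K.
Unit pairs (A ⇒* B via units): (K,N), (S,K), (S,N).
S: inherits non-unit rules of {K, N, S} → Kc | Nf | SKc | Scc | c | cc | cf.
K: inherits non-unit rules of {K, N} → Kc | Scc | cc | cf.
N: inherits non-unit rules of {N} → cc | cf.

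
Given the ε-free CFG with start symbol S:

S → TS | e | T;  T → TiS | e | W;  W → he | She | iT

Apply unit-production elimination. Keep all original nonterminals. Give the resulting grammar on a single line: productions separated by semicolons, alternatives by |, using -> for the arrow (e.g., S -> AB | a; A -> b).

S -> e | TS | he | iT | She | TiS; T -> e | he | iT | She | TiS; W -> he | iT | She

Unit productions: S->T, T->W.
Unit pairs (A ⇒* B via units): (S,T), (S,W), (T,W).
S: inherits non-unit rules of {S, T, W} → She | TS | TiS | e | he | iT.
T: inherits non-unit rules of {T, W} → She | TiS | e | he | iT.
W: inherits non-unit rules of {W} → She | he | iT.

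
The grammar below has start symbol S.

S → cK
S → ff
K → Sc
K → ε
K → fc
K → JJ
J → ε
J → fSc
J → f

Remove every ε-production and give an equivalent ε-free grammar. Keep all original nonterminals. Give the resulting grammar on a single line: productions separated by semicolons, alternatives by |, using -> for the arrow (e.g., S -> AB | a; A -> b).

S -> c | cK | ff; J -> f | fSc; K -> J | JJ | Sc | fc

Nullable set: {J, K}.
S -> cK: K nullable, giving c | cK.
Drop J -> ε.
Drop K -> ε.
K -> JJ: J, J nullable, giving J | JJ.
Unchanged (no nullable symbols): S -> ff; J -> f; J -> fSc; K -> Sc; K -> fc.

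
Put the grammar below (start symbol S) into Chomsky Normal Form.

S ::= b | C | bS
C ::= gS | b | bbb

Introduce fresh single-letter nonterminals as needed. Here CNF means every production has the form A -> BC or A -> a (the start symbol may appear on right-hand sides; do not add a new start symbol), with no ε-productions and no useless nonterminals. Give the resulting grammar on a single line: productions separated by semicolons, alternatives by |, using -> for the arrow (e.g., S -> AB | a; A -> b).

S -> b | AE | AS | BS; A -> b; B -> g; E -> AA

No ε-productions.
After unit-elimination: S -> b | bS | gS | bbb; C -> b | gS | bbb.
TERM: introduce A -> b, B -> g and substitute in every rule of length ≥2.
BIN: C -> AAA becomes C -> AD, D -> AA; S -> AAA becomes S -> AE, E -> AA.
Drop unreachable/unproductive: C.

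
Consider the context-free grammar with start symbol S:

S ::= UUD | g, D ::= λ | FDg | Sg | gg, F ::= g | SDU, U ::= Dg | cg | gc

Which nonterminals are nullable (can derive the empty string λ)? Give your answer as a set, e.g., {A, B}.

{D}

Directly nullable (have an ε-rule): {D}.
Not nullable: F, S, U — each has a terminal in every rule's right-hand side or depends on a non-nullable symbol.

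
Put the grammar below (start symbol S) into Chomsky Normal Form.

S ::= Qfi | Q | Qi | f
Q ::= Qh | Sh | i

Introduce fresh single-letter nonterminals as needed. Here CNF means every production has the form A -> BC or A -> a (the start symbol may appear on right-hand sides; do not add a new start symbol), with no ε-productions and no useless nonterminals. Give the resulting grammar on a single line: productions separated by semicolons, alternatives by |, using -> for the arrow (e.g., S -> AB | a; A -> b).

No ε-productions.
After unit-elimination: S -> f | i | Qh | Qi | Sh | Qfi; Q -> i | Qh | Sh.
TERM: introduce B -> f, A -> h, C -> i and substitute in every rule of length ≥2.
BIN: S -> QBC becomes S -> QD, D -> BC.

S -> f | i | QA | QC | QD | SA; A -> h; B -> f; C -> i; D -> BC; Q -> i | QA | SA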